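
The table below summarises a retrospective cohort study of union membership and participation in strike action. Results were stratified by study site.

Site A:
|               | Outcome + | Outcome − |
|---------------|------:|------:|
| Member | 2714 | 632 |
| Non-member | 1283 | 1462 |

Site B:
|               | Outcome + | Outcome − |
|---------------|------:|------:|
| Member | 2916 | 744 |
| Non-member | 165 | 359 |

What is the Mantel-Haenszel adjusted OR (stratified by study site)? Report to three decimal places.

5.550

OR_MH = Σ(aᵢdᵢ/nᵢ) / Σ(bᵢcᵢ/nᵢ), where nᵢ is the stratum total.
Stratum 1 (Site A): n = 6091; a·d/n = 2714·1462/6091 = 651.4313; b·c/n = 632·1283/6091 = 133.1236
Stratum 2 (Site B): n = 4184; a·d/n = 2916·359/4184 = 250.2017; b·c/n = 744·165/4184 = 29.3403
OR_MH = (651.4313 + 250.2017) / (133.1236 + 29.3403) = 901.6330 / 162.4640 = 5.54974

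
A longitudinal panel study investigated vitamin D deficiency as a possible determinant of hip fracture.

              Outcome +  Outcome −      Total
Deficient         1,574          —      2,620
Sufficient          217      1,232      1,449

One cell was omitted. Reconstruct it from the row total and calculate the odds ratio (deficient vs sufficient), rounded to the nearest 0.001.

The missing cell is in the exposed row: 2620 − 1574 = 1046.
So a = 1574, b = 1046, c = 217, d = 1232.
OR = (a·d)/(b·c) = (1574 × 1232) / (1046 × 217) = 1939168 / 226982 = 8.54327

8.543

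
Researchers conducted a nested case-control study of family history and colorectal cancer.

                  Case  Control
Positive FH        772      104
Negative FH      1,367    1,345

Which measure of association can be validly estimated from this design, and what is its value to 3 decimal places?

7.304

Cells: a = 772, b = 104, c = 1367, d = 1345.
This is a nested case-control study: participants were sampled on outcome status, so risks in the source population cannot be estimated directly — relative risk is not valid here. The odds ratio is the appropriate measure.
OR = (a·d)/(b·c) = (772 × 1345) / (104 × 1367) = 1038340 / 142168 = 7.30361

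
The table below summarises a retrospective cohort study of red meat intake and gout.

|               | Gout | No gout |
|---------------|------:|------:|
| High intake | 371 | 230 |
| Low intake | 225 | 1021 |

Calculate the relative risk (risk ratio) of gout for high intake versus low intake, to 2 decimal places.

3.42

Cells: a = 371, b = 230, c = 225, d = 1021.
Risk in exposed = 371/601 = 0.61730; risk in unexposed = 225/1246 = 0.18058.
RR = 0.61730 / 0.18058 = 3.41850
The risk among the exposed is 3.42 times that among the unexposed.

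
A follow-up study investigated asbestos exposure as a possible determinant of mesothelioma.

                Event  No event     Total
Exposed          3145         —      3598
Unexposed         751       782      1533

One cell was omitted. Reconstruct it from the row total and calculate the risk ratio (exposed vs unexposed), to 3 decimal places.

The missing cell is in the exposed row: 3598 − 3145 = 453.
So a = 3145, b = 453, c = 751, d = 782.
RR = [a/(a+b)] / [c/(c+d)] = (3145/3598) / (751/1533) = 0.87410/0.48989 = 1.78427

1.784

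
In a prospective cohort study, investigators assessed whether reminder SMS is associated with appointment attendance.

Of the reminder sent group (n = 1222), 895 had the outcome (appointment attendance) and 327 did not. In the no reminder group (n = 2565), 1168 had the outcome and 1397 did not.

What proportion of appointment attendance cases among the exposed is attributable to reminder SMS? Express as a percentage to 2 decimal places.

37.83

From the description: a = 895, b = 327, c = 1168, d = 1397.
Risk in exposed = 895/1222 = 0.73241; risk in unexposed = 1168/2565 = 0.45536.
RR = 0.73241/0.45536 = 1.60841
AR% = (RR − 1)/RR × 100 = (1.60841 − 1)/1.60841 × 100 = 37.8267%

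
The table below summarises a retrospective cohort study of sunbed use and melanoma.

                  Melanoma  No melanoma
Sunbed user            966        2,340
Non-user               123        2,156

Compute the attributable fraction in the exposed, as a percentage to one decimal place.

81.5

Cells: a = 966, b = 2340, c = 123, d = 2156.
Risk in exposed = 966/3306 = 0.29220; risk in unexposed = 123/2279 = 0.05397.
RR = 0.29220/0.05397 = 5.41394
AR% = (RR − 1)/RR × 100 = (5.41394 − 1)/5.41394 × 100 = 81.5292%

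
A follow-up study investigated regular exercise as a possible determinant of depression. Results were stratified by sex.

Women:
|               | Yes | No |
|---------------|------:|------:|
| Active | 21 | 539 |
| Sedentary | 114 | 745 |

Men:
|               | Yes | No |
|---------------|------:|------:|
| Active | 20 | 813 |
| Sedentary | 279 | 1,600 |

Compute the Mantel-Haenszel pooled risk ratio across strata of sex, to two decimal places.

RR_MH = Σ(aᵢ·n₀ᵢ/nᵢ) / Σ(cᵢ·n₁ᵢ/nᵢ), with n₁ᵢ = aᵢ+bᵢ (exposed), n₀ᵢ = cᵢ+dᵢ (unexposed), nᵢ = n₁ᵢ+n₀ᵢ.
Stratum 1 (Women): n₁ = 560, n₀ = 859, n = 1419; a·n₀/n = 21·859/1419 = 12.7125; c·n₁/n = 114·560/1419 = 44.9894
Stratum 2 (Men): n₁ = 833, n₀ = 1879, n = 2712; a·n₀/n = 20·1879/2712 = 13.8569; c·n₁/n = 279·833/2712 = 85.6958
RR_MH = (12.7125 + 13.8569) / (44.9894 + 85.6958) = 26.5694 / 130.6852 = 0.20331

0.20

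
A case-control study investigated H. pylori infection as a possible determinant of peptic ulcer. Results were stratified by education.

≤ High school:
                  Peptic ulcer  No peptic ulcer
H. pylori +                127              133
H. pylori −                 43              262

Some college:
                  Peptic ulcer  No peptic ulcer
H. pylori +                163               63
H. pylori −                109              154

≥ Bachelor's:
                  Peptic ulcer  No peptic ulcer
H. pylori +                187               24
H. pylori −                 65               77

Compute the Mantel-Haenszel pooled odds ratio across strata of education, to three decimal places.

OR_MH = Σ(aᵢdᵢ/nᵢ) / Σ(bᵢcᵢ/nᵢ), where nᵢ is the stratum total.
Stratum 1 (≤ High school): n = 565; a·d/n = 127·262/565 = 58.8920; b·c/n = 133·43/565 = 10.1221
Stratum 2 (Some college): n = 489; a·d/n = 163·154/489 = 51.3333; b·c/n = 63·109/489 = 14.0429
Stratum 3 (≥ Bachelor's): n = 353; a·d/n = 187·77/353 = 40.7904; b·c/n = 24·65/353 = 4.4193
OR_MH = (58.8920 + 51.3333 + 40.7904) / (10.1221 + 14.0429 + 4.4193) = 151.0157 / 28.5843 = 5.28316

5.283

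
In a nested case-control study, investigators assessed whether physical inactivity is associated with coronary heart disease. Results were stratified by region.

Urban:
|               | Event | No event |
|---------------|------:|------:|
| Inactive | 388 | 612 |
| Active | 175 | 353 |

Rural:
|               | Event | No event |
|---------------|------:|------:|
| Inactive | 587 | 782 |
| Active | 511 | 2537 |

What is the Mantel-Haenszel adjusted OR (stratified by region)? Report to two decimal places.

2.66

OR_MH = Σ(aᵢdᵢ/nᵢ) / Σ(bᵢcᵢ/nᵢ), where nᵢ is the stratum total.
Stratum 1 (Urban): n = 1528; a·d/n = 388·353/1528 = 89.6361; b·c/n = 612·175/1528 = 70.0916
Stratum 2 (Rural): n = 4417; a·d/n = 587·2537/4417 = 337.1562; b·c/n = 782·511/4417 = 90.4691
OR_MH = (89.6361 + 337.1562) / (70.0916 + 90.4691) = 426.7923 / 160.5607 = 2.65814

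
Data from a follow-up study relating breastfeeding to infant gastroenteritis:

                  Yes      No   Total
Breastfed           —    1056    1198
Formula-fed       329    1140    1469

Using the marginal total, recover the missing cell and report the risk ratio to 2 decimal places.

0.53

The missing cell is in the exposed row: 1198 − 1056 = 142.
So a = 142, b = 1056, c = 329, d = 1140.
RR = [a/(a+b)] / [c/(c+d)] = (142/1198) / (329/1469) = 0.11853/0.22396 = 0.52925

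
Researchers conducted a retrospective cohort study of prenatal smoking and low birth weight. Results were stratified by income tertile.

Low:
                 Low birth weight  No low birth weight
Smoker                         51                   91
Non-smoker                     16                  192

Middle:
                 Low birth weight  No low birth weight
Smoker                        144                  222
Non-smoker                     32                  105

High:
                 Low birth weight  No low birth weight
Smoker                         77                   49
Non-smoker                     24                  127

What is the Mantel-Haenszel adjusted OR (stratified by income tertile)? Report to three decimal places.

4.143

OR_MH = Σ(aᵢdᵢ/nᵢ) / Σ(bᵢcᵢ/nᵢ), where nᵢ is the stratum total.
Stratum 1 (Low): n = 350; a·d/n = 51·192/350 = 27.9771; b·c/n = 91·16/350 = 4.1600
Stratum 2 (Middle): n = 503; a·d/n = 144·105/503 = 30.0596; b·c/n = 222·32/503 = 14.1233
Stratum 3 (High): n = 277; a·d/n = 77·127/277 = 35.3032; b·c/n = 49·24/277 = 4.2455
OR_MH = (27.9771 + 30.0596 + 35.3032) / (4.1600 + 14.1233 + 4.2455) = 93.3400 / 22.5287 = 4.14315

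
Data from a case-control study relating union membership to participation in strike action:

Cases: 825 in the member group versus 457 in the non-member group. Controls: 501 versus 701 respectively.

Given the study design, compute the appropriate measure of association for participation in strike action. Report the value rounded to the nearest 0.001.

From the description: a = 825, b = 501, c = 457, d = 701.
This is a case-control study: participants were sampled on outcome status, so risks in the source population cannot be estimated directly — relative risk is not valid here. The odds ratio is the appropriate measure.
OR = (a·d)/(b·c) = (825 × 701) / (501 × 457) = 578325 / 228957 = 2.52591

2.526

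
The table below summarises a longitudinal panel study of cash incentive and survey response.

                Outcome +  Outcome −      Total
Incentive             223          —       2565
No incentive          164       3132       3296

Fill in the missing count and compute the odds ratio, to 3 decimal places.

1.818

The missing cell is in the exposed row: 2565 − 223 = 2342.
So a = 223, b = 2342, c = 164, d = 3132.
OR = (a·d)/(b·c) = (223 × 3132) / (2342 × 164) = 698436 / 384088 = 1.81843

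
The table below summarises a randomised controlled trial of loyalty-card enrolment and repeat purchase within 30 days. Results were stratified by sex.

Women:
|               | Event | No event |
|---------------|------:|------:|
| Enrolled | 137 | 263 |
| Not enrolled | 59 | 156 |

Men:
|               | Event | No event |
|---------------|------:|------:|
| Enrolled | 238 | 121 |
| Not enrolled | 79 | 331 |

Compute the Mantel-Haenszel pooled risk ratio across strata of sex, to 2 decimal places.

2.32

RR_MH = Σ(aᵢ·n₀ᵢ/nᵢ) / Σ(cᵢ·n₁ᵢ/nᵢ), with n₁ᵢ = aᵢ+bᵢ (exposed), n₀ᵢ = cᵢ+dᵢ (unexposed), nᵢ = n₁ᵢ+n₀ᵢ.
Stratum 1 (Women): n₁ = 400, n₀ = 215, n = 615; a·n₀/n = 137·215/615 = 47.8943; c·n₁/n = 59·400/615 = 38.3740
Stratum 2 (Men): n₁ = 359, n₀ = 410, n = 769; a·n₀/n = 238·410/769 = 126.8921; c·n₁/n = 79·359/769 = 36.8804
RR_MH = (47.8943 + 126.8921) / (38.3740 + 36.8804) = 174.7864 / 75.2543 = 2.32261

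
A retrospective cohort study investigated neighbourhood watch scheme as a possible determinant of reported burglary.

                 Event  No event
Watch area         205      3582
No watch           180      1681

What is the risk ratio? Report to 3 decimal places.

0.560

Cells: a = 205, b = 3582, c = 180, d = 1681.
Risk in exposed = 205/3787 = 0.05413; risk in unexposed = 180/1861 = 0.09672.
RR = 0.05413 / 0.09672 = 0.55967
The risk is 44% lower among the exposed than among the unexposed.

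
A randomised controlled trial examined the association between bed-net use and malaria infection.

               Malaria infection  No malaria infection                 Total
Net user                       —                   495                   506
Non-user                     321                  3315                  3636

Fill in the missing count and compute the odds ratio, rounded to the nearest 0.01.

The missing cell is in the exposed row: 506 − 495 = 11.
So a = 11, b = 495, c = 321, d = 3315.
OR = (a·d)/(b·c) = (11 × 3315) / (495 × 321) = 36465 / 158895 = 0.22949

0.23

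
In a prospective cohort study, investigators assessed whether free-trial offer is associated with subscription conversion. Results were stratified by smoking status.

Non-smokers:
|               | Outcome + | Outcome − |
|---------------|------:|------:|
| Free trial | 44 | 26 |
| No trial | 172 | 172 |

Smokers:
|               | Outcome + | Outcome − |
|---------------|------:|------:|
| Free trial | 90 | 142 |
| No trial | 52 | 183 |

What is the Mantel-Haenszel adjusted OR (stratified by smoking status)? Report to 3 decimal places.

OR_MH = Σ(aᵢdᵢ/nᵢ) / Σ(bᵢcᵢ/nᵢ), where nᵢ is the stratum total.
Stratum 1 (Non-smokers): n = 414; a·d/n = 44·172/414 = 18.2802; b·c/n = 26·172/414 = 10.8019
Stratum 2 (Smokers): n = 467; a·d/n = 90·183/467 = 35.2677; b·c/n = 142·52/467 = 15.8116
OR_MH = (18.2802 + 35.2677) / (10.8019 + 15.8116) = 53.5479 / 26.6135 = 2.01206

2.012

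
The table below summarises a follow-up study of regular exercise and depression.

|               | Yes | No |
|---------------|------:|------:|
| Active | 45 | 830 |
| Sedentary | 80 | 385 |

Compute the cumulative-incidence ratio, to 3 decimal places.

Cells: a = 45, b = 830, c = 80, d = 385.
Risk in exposed = 45/875 = 0.05143; risk in unexposed = 80/465 = 0.17204.
RR = 0.05143 / 0.17204 = 0.29893
The risk is 70% lower among the exposed than among the unexposed.

0.299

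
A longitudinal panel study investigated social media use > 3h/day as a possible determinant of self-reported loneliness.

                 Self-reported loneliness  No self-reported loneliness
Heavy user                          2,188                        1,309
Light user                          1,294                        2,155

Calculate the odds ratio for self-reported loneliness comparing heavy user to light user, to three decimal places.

2.784

Cells: a = 2188, b = 1309, c = 1294, d = 2155.
OR = (a·d)/(b·c) = (2188 × 2155) / (1309 × 1294) = 4715140 / 1693846 = 2.78369
The odds of self-reported loneliness are about 2.78 times as high in the heavy user group.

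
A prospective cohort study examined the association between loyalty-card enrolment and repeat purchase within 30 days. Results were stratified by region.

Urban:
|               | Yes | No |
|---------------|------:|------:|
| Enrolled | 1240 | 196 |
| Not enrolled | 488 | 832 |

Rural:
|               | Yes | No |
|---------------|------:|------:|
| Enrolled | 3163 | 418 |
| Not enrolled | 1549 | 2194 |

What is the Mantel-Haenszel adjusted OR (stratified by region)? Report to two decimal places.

OR_MH = Σ(aᵢdᵢ/nᵢ) / Σ(bᵢcᵢ/nᵢ), where nᵢ is the stratum total.
Stratum 1 (Urban): n = 2756; a·d/n = 1240·832/2756 = 374.3396; b·c/n = 196·488/2756 = 34.7054
Stratum 2 (Rural): n = 7324; a·d/n = 3163·2194/7324 = 947.5180; b·c/n = 418·1549/7324 = 88.4055
OR_MH = (374.3396 + 947.5180) / (34.7054 + 88.4055) = 1321.8576 / 123.1109 = 10.73713

10.74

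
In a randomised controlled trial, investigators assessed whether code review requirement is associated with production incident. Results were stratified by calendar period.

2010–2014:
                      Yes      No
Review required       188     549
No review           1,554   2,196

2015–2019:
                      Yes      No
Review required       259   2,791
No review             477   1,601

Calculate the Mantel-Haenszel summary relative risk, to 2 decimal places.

0.49

RR_MH = Σ(aᵢ·n₀ᵢ/nᵢ) / Σ(cᵢ·n₁ᵢ/nᵢ), with n₁ᵢ = aᵢ+bᵢ (exposed), n₀ᵢ = cᵢ+dᵢ (unexposed), nᵢ = n₁ᵢ+n₀ᵢ.
Stratum 1 (2010–2014): n₁ = 737, n₀ = 3750, n = 4487; a·n₀/n = 188·3750/4487 = 157.1206; c·n₁/n = 1554·737/4487 = 255.2480
Stratum 2 (2015–2019): n₁ = 3050, n₀ = 2078, n = 5128; a·n₀/n = 259·2078/5128 = 104.9536; c·n₁/n = 477·3050/5128 = 283.7071
RR_MH = (157.1206 + 104.9536) / (255.2480 + 283.7071) = 262.0742 / 538.9551 = 0.48626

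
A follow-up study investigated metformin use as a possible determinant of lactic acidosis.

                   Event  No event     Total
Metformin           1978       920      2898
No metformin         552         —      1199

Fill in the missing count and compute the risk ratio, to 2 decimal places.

1.48

The missing cell is in the unexposed row: 1199 − 552 = 647.
So a = 1978, b = 920, c = 552, d = 647.
RR = [a/(a+b)] / [c/(c+d)] = (1978/2898) / (552/1199) = 0.68254/0.46038 = 1.48255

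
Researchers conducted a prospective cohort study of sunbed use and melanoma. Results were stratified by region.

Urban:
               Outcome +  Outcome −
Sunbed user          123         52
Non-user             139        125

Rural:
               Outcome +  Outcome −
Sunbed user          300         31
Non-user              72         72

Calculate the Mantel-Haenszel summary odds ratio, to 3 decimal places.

3.804

OR_MH = Σ(aᵢdᵢ/nᵢ) / Σ(bᵢcᵢ/nᵢ), where nᵢ is the stratum total.
Stratum 1 (Urban): n = 439; a·d/n = 123·125/439 = 35.0228; b·c/n = 52·139/439 = 16.4647
Stratum 2 (Rural): n = 475; a·d/n = 300·72/475 = 45.4737; b·c/n = 31·72/475 = 4.6989
OR_MH = (35.0228 + 45.4737) / (16.4647 + 4.6989) = 80.4965 / 21.1636 = 3.80353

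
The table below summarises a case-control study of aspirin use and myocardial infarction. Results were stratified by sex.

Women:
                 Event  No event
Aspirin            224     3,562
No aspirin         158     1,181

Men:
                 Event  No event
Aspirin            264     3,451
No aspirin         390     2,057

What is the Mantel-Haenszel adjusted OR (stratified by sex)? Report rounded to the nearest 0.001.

OR_MH = Σ(aᵢdᵢ/nᵢ) / Σ(bᵢcᵢ/nᵢ), where nᵢ is the stratum total.
Stratum 1 (Women): n = 5125; a·d/n = 224·1181/5125 = 51.6183; b·c/n = 3562·158/5125 = 109.8139
Stratum 2 (Men): n = 6162; a·d/n = 264·2057/6162 = 88.1285; b·c/n = 3451·390/6162 = 218.4177
OR_MH = (51.6183 + 88.1285) / (109.8139 + 218.4177) = 139.7469 / 328.2316 = 0.42576

0.426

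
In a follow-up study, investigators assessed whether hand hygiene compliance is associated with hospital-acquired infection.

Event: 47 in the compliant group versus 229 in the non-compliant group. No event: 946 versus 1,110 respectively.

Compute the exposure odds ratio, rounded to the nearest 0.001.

From the description: a = 47, b = 946, c = 229, d = 1110.
OR = (a·d)/(b·c) = (47 × 1110) / (946 × 229) = 52170 / 216634 = 0.24082
Exposure is associated with lower odds of hospital-acquired infection (OR = 0.24 < 1).

0.241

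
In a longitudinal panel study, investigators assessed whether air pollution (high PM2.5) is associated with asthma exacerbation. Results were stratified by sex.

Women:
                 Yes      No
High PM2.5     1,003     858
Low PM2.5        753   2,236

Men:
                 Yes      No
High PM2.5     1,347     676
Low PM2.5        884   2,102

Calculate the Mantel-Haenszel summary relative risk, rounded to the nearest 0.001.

2.200

RR_MH = Σ(aᵢ·n₀ᵢ/nᵢ) / Σ(cᵢ·n₁ᵢ/nᵢ), with n₁ᵢ = aᵢ+bᵢ (exposed), n₀ᵢ = cᵢ+dᵢ (unexposed), nᵢ = n₁ᵢ+n₀ᵢ.
Stratum 1 (Women): n₁ = 1861, n₀ = 2989, n = 4850; a·n₀/n = 1003·2989/4850 = 618.1375; c·n₁/n = 753·1861/4850 = 288.9346
Stratum 2 (Men): n₁ = 2023, n₀ = 2986, n = 5009; a·n₀/n = 1347·2986/5009 = 802.9830; c·n₁/n = 884·2023/5009 = 357.0238
RR_MH = (618.1375 + 802.9830) / (288.9346 + 357.0238) = 1421.1206 / 645.9584 = 2.20002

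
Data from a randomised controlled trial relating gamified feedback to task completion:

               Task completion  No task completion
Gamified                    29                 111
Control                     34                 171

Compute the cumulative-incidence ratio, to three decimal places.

1.249

Cells: a = 29, b = 111, c = 34, d = 171.
Risk in exposed = 29/140 = 0.20714; risk in unexposed = 34/205 = 0.16585.
RR = 0.20714 / 0.16585 = 1.24895
The risk among the exposed is 1.25 times that among the unexposed.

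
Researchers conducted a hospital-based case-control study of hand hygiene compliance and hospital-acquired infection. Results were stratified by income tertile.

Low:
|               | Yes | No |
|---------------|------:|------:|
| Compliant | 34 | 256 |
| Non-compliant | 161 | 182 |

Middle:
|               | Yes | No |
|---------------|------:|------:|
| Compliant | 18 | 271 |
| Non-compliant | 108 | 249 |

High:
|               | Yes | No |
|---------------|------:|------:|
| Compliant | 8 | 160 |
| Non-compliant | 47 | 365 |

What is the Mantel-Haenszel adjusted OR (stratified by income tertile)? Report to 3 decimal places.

OR_MH = Σ(aᵢdᵢ/nᵢ) / Σ(bᵢcᵢ/nᵢ), where nᵢ is the stratum total.
Stratum 1 (Low): n = 633; a·d/n = 34·182/633 = 9.7757; b·c/n = 256·161/633 = 65.1122
Stratum 2 (Middle): n = 646; a·d/n = 18·249/646 = 6.9381; b·c/n = 271·108/646 = 45.3065
Stratum 3 (High): n = 580; a·d/n = 8·365/580 = 5.0345; b·c/n = 160·47/580 = 12.9655
OR_MH = (9.7757 + 6.9381 + 5.0345) / (65.1122 + 45.3065 + 12.9655) = 21.7482 / 123.3842 = 0.17626

0.176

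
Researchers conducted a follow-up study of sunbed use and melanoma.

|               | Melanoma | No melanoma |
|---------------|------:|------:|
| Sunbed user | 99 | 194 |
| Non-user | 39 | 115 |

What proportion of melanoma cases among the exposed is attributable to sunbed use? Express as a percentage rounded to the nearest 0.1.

25.0

Cells: a = 99, b = 194, c = 39, d = 115.
Risk in exposed = 99/293 = 0.33788; risk in unexposed = 39/154 = 0.25325.
RR = 0.33788/0.25325 = 1.33421
AR% = (RR − 1)/RR × 100 = (1.33421 − 1)/1.33421 × 100 = 25.0492%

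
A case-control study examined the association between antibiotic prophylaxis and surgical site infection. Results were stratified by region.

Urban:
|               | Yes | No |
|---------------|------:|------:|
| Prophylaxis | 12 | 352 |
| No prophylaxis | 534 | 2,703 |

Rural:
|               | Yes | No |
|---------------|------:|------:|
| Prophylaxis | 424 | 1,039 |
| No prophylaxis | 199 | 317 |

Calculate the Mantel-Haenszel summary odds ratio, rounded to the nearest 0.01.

OR_MH = Σ(aᵢdᵢ/nᵢ) / Σ(bᵢcᵢ/nᵢ), where nᵢ is the stratum total.
Stratum 1 (Urban): n = 3601; a·d/n = 12·2703/3601 = 9.0075; b·c/n = 352·534/3601 = 52.1988
Stratum 2 (Rural): n = 1979; a·d/n = 424·317/1979 = 67.9171; b·c/n = 1039·199/1979 = 104.4775
OR_MH = (9.0075 + 67.9171) / (52.1988 + 104.4775) = 76.9246 / 156.6763 = 0.49098

0.49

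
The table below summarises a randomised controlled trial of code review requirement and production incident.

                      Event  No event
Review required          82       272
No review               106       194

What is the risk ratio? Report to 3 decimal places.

0.656

Cells: a = 82, b = 272, c = 106, d = 194.
Risk in exposed = 82/354 = 0.23164; risk in unexposed = 106/300 = 0.35333.
RR = 0.23164 / 0.35333 = 0.65558
The risk is 34% lower among the exposed than among the unexposed.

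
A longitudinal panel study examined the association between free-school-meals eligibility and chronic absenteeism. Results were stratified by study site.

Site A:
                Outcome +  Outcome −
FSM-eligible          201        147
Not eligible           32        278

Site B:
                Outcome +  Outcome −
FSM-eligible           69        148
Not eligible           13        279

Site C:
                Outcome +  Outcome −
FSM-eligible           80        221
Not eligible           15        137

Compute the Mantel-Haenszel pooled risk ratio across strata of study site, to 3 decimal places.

4.968

RR_MH = Σ(aᵢ·n₀ᵢ/nᵢ) / Σ(cᵢ·n₁ᵢ/nᵢ), with n₁ᵢ = aᵢ+bᵢ (exposed), n₀ᵢ = cᵢ+dᵢ (unexposed), nᵢ = n₁ᵢ+n₀ᵢ.
Stratum 1 (Site A): n₁ = 348, n₀ = 310, n = 658; a·n₀/n = 201·310/658 = 94.6960; c·n₁/n = 32·348/658 = 16.9240
Stratum 2 (Site B): n₁ = 217, n₀ = 292, n = 509; a·n₀/n = 69·292/509 = 39.5835; c·n₁/n = 13·217/509 = 5.5422
Stratum 3 (Site C): n₁ = 301, n₀ = 152, n = 453; a·n₀/n = 80·152/453 = 26.8433; c·n₁/n = 15·301/453 = 9.9669
RR_MH = (94.6960 + 39.5835 + 26.8433) / (16.9240 + 5.5422 + 9.9669) = 161.1228 / 32.4331 = 4.96785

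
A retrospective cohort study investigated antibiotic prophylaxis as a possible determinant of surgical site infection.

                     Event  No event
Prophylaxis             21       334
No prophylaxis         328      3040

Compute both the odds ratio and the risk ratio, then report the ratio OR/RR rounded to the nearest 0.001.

Cells: a = 21, b = 334, c = 328, d = 3040.
OR = (21·3040)/(334·328) = 63840/109552 = 0.58274
Risk in exposed = 21/355 = 0.05915; risk in unexposed = 328/3368 = 0.09739; RR = 0.60742
OR/RR = 0.58274 / 0.60742 = 0.95936
The outcome is rare in both groups, so OR ≈ RR (ratio near 1).

0.959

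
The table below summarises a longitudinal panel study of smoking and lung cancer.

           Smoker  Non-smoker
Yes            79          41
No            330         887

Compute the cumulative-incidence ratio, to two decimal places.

4.37

Reading the table with exposure as columns: a = 79 (Smoker, case), b = 330 (Smoker, non-case), c = 41 (Non-smoker, case), d = 887.
Risk in exposed = 79/409 = 0.19315; risk in unexposed = 41/928 = 0.04418.
RR = 0.19315 / 0.04418 = 4.37188
The risk among the exposed is 4.37 times that among the unexposed.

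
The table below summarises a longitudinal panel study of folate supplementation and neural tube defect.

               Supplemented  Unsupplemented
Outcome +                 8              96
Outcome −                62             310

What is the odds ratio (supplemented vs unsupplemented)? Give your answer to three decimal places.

0.417

Reading the table with exposure as columns: a = 8 (Supplemented, case), b = 62 (Supplemented, non-case), c = 96 (Unsupplemented, case), d = 310.
OR = (a·d)/(b·c) = (8 × 310) / (62 × 96) = 2480 / 5952 = 0.41667
Exposure is associated with lower odds of neural tube defect (OR = 0.42 < 1).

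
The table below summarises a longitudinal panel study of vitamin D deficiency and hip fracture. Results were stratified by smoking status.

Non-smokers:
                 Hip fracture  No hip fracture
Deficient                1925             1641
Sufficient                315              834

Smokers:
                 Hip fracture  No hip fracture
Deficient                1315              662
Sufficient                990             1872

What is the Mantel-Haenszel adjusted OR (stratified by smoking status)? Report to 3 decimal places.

OR_MH = Σ(aᵢdᵢ/nᵢ) / Σ(bᵢcᵢ/nᵢ), where nᵢ is the stratum total.
Stratum 1 (Non-smokers): n = 4715; a·d/n = 1925·834/4715 = 340.4984; b·c/n = 1641·315/4715 = 109.6320
Stratum 2 (Smokers): n = 4839; a·d/n = 1315·1872/4839 = 508.7167; b·c/n = 662·990/4839 = 135.4371
OR_MH = (340.4984 + 508.7167) / (109.6320 + 135.4371) = 849.2151 / 245.0691 = 3.46521

3.465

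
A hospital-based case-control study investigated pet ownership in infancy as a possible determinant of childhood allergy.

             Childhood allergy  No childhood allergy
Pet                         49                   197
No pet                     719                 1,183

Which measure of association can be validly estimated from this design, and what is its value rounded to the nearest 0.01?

0.41

Cells: a = 49, b = 197, c = 719, d = 1183.
This is a hospital-based case-control study: participants were sampled on outcome status, so risks in the source population cannot be estimated directly — relative risk is not valid here. The odds ratio is the appropriate measure.
OR = (a·d)/(b·c) = (49 × 1183) / (197 × 719) = 57967 / 141643 = 0.40925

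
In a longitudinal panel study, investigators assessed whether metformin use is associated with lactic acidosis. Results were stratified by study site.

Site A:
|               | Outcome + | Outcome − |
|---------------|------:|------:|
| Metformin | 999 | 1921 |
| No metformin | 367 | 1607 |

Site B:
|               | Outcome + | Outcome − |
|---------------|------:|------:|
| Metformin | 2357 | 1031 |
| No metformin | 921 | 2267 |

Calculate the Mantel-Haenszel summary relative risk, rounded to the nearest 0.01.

2.23

RR_MH = Σ(aᵢ·n₀ᵢ/nᵢ) / Σ(cᵢ·n₁ᵢ/nᵢ), with n₁ᵢ = aᵢ+bᵢ (exposed), n₀ᵢ = cᵢ+dᵢ (unexposed), nᵢ = n₁ᵢ+n₀ᵢ.
Stratum 1 (Site A): n₁ = 2920, n₀ = 1974, n = 4894; a·n₀/n = 999·1974/4894 = 402.9477; c·n₁/n = 367·2920/4894 = 218.9702
Stratum 2 (Site B): n₁ = 3388, n₀ = 3188, n = 6576; a·n₀/n = 2357·3188/6576 = 1142.6575; c·n₁/n = 921·3388/6576 = 474.5055
RR_MH = (402.9477 + 1142.6575) / (218.9702 + 474.5055) = 1545.6052 / 693.4756 = 2.22878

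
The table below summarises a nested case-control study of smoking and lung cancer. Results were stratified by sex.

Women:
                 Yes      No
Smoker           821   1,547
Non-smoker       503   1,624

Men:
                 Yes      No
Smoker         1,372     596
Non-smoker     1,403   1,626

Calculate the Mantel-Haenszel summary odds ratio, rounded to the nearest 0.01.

OR_MH = Σ(aᵢdᵢ/nᵢ) / Σ(bᵢcᵢ/nᵢ), where nᵢ is the stratum total.
Stratum 1 (Women): n = 4495; a·d/n = 821·1624/4495 = 296.6194; b·c/n = 1547·503/4495 = 173.1126
Stratum 2 (Men): n = 4997; a·d/n = 1372·1626/4997 = 446.4423; b·c/n = 596·1403/4997 = 167.3380
OR_MH = (296.6194 + 446.4423) / (173.1126 + 167.3380) = 743.0616 / 340.4506 = 2.18258

2.18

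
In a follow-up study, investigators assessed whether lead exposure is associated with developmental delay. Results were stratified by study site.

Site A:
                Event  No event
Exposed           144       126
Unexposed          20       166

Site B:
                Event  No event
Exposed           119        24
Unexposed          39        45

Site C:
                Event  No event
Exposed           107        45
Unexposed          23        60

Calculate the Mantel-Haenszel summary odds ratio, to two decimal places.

OR_MH = Σ(aᵢdᵢ/nᵢ) / Σ(bᵢcᵢ/nᵢ), where nᵢ is the stratum total.
Stratum 1 (Site A): n = 456; a·d/n = 144·166/456 = 52.4211; b·c/n = 126·20/456 = 5.5263
Stratum 2 (Site B): n = 227; a·d/n = 119·45/227 = 23.5903; b·c/n = 24·39/227 = 4.1233
Stratum 3 (Site C): n = 235; a·d/n = 107·60/235 = 27.3191; b·c/n = 45·23/235 = 4.4043
OR_MH = (52.4211 + 23.5903 + 27.3191) / (5.5263 + 4.1233 + 4.4043) = 103.3305 / 14.0539 = 7.35243

7.35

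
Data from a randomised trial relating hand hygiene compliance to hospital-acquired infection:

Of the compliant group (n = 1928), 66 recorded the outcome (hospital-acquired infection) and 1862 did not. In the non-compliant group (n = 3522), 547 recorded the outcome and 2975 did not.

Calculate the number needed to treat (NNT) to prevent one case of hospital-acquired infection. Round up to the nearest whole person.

Risk in treated group = 66/1928 = 0.03423; risk in control = 547/3522 = 0.15531.
Absolute risk reduction = 0.15531 − 0.03423 = 0.12108
NNT = 1 / ARR = 1 / 0.12108 = 8.259 → round up → 9

9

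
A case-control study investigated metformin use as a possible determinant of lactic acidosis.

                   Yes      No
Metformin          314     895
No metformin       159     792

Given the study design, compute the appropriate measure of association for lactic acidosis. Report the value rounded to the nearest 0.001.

1.748

Cells: a = 314, b = 895, c = 159, d = 792.
This is a case-control study: participants were sampled on outcome status, so risks in the source population cannot be estimated directly — relative risk is not valid here. The odds ratio is the appropriate measure.
OR = (a·d)/(b·c) = (314 × 792) / (895 × 159) = 248688 / 142305 = 1.74757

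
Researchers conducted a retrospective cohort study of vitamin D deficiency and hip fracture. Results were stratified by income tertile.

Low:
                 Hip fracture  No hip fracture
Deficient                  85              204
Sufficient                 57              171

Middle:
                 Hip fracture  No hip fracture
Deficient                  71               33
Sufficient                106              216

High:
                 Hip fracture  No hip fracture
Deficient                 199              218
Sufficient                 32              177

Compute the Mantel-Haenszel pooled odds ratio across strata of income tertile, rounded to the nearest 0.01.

2.88

OR_MH = Σ(aᵢdᵢ/nᵢ) / Σ(bᵢcᵢ/nᵢ), where nᵢ is the stratum total.
Stratum 1 (Low): n = 517; a·d/n = 85·171/517 = 28.1141; b·c/n = 204·57/517 = 22.4913
Stratum 2 (Middle): n = 426; a·d/n = 71·216/426 = 36.0000; b·c/n = 33·106/426 = 8.2113
Stratum 3 (High): n = 626; a·d/n = 199·177/626 = 56.2668; b·c/n = 218·32/626 = 11.1438
OR_MH = (28.1141 + 36.0000 + 56.2668) / (22.4913 + 8.2113 + 11.1438) = 120.3809 / 41.8463 = 2.87674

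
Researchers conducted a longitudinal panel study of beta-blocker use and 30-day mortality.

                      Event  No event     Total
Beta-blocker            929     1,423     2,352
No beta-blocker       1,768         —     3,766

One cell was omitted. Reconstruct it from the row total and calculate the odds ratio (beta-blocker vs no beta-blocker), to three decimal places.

0.738

The missing cell is in the unexposed row: 3766 − 1768 = 1998.
So a = 929, b = 1423, c = 1768, d = 1998.
OR = (a·d)/(b·c) = (929 × 1998) / (1423 × 1768) = 1856142 / 2515864 = 0.73778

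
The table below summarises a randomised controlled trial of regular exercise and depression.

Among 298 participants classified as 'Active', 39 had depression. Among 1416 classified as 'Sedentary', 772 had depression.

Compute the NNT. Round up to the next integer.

Risk in treated group = 39/298 = 0.13087; risk in control = 772/1416 = 0.54520.
Absolute risk reduction = 0.54520 − 0.13087 = 0.41433
NNT = 1 / ARR = 1 / 0.41433 = 2.414 → round up → 3

3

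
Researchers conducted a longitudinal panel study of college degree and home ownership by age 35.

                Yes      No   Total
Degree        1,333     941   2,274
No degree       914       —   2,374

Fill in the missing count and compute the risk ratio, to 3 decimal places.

The missing cell is in the unexposed row: 2374 − 914 = 1460.
So a = 1333, b = 941, c = 914, d = 1460.
RR = [a/(a+b)] / [c/(c+d)] = (1333/2274) / (914/2374) = 0.58619/0.38500 = 1.52256

1.523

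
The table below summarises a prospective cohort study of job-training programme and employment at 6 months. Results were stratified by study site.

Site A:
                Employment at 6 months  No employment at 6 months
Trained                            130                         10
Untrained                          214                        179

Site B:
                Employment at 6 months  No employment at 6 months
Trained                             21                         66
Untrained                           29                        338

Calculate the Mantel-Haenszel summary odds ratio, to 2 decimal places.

7.20

OR_MH = Σ(aᵢdᵢ/nᵢ) / Σ(bᵢcᵢ/nᵢ), where nᵢ is the stratum total.
Stratum 1 (Site A): n = 533; a·d/n = 130·179/533 = 43.6585; b·c/n = 10·214/533 = 4.0150
Stratum 2 (Site B): n = 454; a·d/n = 21·338/454 = 15.6344; b·c/n = 66·29/454 = 4.2159
OR_MH = (43.6585 + 15.6344) / (4.0150 + 4.2159) = 59.2929 / 8.2309 = 7.20372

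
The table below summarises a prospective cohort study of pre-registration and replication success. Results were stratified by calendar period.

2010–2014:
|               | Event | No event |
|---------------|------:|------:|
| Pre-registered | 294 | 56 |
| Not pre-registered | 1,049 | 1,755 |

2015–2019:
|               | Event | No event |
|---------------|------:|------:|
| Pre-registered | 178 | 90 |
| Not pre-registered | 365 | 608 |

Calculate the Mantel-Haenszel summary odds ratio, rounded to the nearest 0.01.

OR_MH = Σ(aᵢdᵢ/nᵢ) / Σ(bᵢcᵢ/nᵢ), where nᵢ is the stratum total.
Stratum 1 (2010–2014): n = 3154; a·d/n = 294·1755/3154 = 163.5923; b·c/n = 56·1049/3154 = 18.6252
Stratum 2 (2015–2019): n = 1241; a·d/n = 178·608/1241 = 87.2071; b·c/n = 90·365/1241 = 26.4706
OR_MH = (163.5923 + 87.2071) / (18.6252 + 26.4706) = 250.7994 / 45.0958 = 5.56148

5.56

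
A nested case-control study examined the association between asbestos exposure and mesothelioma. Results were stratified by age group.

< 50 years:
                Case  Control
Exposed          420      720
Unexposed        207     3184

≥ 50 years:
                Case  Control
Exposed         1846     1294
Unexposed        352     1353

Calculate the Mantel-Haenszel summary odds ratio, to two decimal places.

OR_MH = Σ(aᵢdᵢ/nᵢ) / Σ(bᵢcᵢ/nᵢ), where nᵢ is the stratum total.
Stratum 1 (< 50 years): n = 4531; a·d/n = 420·3184/4531 = 295.1401; b·c/n = 720·207/4531 = 32.8934
Stratum 2 (≥ 50 years): n = 4845; a·d/n = 1846·1353/4845 = 515.5084; b·c/n = 1294·352/4845 = 94.0120
OR_MH = (295.1401 + 515.5084) / (32.8934 + 94.0120) = 810.6485 / 126.9054 = 6.38782

6.39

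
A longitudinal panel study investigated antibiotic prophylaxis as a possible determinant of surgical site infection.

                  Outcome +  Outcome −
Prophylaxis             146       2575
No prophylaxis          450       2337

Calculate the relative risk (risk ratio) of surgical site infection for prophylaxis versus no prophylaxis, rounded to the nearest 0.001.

0.332

Cells: a = 146, b = 2575, c = 450, d = 2337.
Risk in exposed = 146/2721 = 0.05366; risk in unexposed = 450/2787 = 0.16146.
RR = 0.05366 / 0.16146 = 0.33231
The risk is 67% lower among the exposed than among the unexposed.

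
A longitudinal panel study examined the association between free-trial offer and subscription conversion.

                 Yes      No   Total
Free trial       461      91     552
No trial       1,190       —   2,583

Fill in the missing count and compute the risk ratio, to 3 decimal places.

The missing cell is in the unexposed row: 2583 − 1190 = 1393.
So a = 461, b = 91, c = 1190, d = 1393.
RR = [a/(a+b)] / [c/(c+d)] = (461/552) / (1190/2583) = 0.83514/0.46070 = 1.81276

1.813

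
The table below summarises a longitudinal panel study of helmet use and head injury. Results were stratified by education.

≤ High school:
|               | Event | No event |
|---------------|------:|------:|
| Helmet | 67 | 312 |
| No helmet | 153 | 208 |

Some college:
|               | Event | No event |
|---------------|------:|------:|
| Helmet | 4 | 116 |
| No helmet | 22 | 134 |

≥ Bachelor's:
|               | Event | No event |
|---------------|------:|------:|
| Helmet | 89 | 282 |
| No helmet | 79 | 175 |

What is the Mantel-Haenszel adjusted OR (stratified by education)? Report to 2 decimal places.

OR_MH = Σ(aᵢdᵢ/nᵢ) / Σ(bᵢcᵢ/nᵢ), where nᵢ is the stratum total.
Stratum 1 (≤ High school): n = 740; a·d/n = 67·208/740 = 18.8324; b·c/n = 312·153/740 = 64.5081
Stratum 2 (Some college): n = 276; a·d/n = 4·134/276 = 1.9420; b·c/n = 116·22/276 = 9.2464
Stratum 3 (≥ Bachelor's): n = 625; a·d/n = 89·175/625 = 24.9200; b·c/n = 282·79/625 = 35.6448
OR_MH = (18.8324 + 1.9420 + 24.9200) / (64.5081 + 9.2464 + 35.6448) = 45.6945 / 109.3993 = 0.41769

0.42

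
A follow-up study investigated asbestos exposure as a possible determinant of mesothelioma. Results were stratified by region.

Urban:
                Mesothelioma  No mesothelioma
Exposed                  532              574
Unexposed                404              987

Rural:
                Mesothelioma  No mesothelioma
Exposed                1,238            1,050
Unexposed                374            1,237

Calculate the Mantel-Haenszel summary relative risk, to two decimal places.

RR_MH = Σ(aᵢ·n₀ᵢ/nᵢ) / Σ(cᵢ·n₁ᵢ/nᵢ), with n₁ᵢ = aᵢ+bᵢ (exposed), n₀ᵢ = cᵢ+dᵢ (unexposed), nᵢ = n₁ᵢ+n₀ᵢ.
Stratum 1 (Urban): n₁ = 1106, n₀ = 1391, n = 2497; a·n₀/n = 532·1391/2497 = 296.3604; c·n₁/n = 404·1106/2497 = 178.9443
Stratum 2 (Rural): n₁ = 2288, n₀ = 1611, n = 3899; a·n₀/n = 1238·1611/3899 = 511.5204; c·n₁/n = 374·2288/3899 = 219.4696
RR_MH = (296.3604 + 511.5204) / (178.9443 + 219.4696) = 807.8808 / 398.4139 = 2.02774

2.03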